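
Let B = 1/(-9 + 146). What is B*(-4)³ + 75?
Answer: 10211/137 ≈ 74.533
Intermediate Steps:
B = 1/137 ≈ 0.0072993
B*(-4)³ + 75 = (1/137)*(-4)³ + 75 = (1/137)*(-64) + 75 = -64/137 + 75 = 10211/137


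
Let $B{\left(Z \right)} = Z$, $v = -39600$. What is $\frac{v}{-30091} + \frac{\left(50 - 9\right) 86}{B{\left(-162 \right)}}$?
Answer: $- \frac{49842833}{2437371} \approx -20.449$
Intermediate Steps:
$\frac{v}{-30091} + \frac{\left(50 - 9\right) 86}{B{\left(-162 \right)}} = - \frac{39600}{-30091} + \frac{\left(50 - 9\right) 86}{-162} = \left(-39600\right) \left(- \frac{1}{30091}\right) + 41 \cdot 86 \left(- \frac{1}{162}\right) = \frac{39600}{30091} + 3526 \left(- \frac{1}{162}\right) = \frac{39600}{30091} - \frac{1763}{81} = - \frac{49842833}{2437371}$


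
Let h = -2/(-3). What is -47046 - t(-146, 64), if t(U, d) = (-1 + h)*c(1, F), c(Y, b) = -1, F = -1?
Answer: -141139/3 ≈ -47046.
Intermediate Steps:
h = 2/3 (h = -2*(-1/3) = 2/3 ≈ 0.66667)
t(U, d) = 1/3 (t(U, d) = (-1 + 2/3)*(-1) = -1/3*(-1) = 1/3)
-47046 - t(-146, 64) = -47046 - 1*1/3 = -47046 - 1/3 = -141139/3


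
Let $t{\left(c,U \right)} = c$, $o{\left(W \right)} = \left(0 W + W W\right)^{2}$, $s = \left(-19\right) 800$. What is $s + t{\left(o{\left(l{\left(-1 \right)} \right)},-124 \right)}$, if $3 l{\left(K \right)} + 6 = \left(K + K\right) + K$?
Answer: $-15119$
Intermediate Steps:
$l{\left(K \right)} = -2 + K$ ($l{\left(K \right)} = -2 + \frac{\left(K + K\right) + K}{3} = -2 + \frac{2 K + K}{3} = -2 + \frac{3 K}{3} = -2 + K$)
$s = -15200$
$o{\left(W \right)} = W^{4}$ ($o{\left(W \right)} = \left(0 + W^{2}\right)^{2} = \left(W^{2}\right)^{2} = W^{4}$)
$s + t{\left(o{\left(l{\left(-1 \right)} \right)},-124 \right)} = -15200 + \left(-2 - 1\right)^{4} = -15200 + \left(-3\right)^{4} = -15200 + 81 = -15119$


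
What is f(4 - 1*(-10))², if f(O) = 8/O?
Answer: 16/49 ≈ 0.32653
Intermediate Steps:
f(4 - 1*(-10))² = (8/(4 - 1*(-10)))² = (8/(4 + 10))² = (8/14)² = (8*(1/14))² = (4/7)² = 16/49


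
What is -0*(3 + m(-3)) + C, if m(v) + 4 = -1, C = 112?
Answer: 112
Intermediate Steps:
m(v) = -5 (m(v) = -4 - 1 = -5)
-0*(3 + m(-3)) + C = -0*(3 - 5) + 112 = -0*(-2) + 112 = -15*0 + 112 = 0 + 112 = 112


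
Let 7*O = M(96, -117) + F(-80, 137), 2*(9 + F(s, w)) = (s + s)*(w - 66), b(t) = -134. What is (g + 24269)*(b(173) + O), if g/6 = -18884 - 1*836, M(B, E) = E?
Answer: 634279944/7 ≈ 9.0611e+7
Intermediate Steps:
g = -118320 (g = 6*(-18884 - 1*836) = 6*(-18884 - 836) = 6*(-19720) = -118320)
F(s, w) = -9 + s*(-66 + w) (F(s, w) = -9 + ((s + s)*(w - 66))/2 = -9 + ((2*s)*(-66 + w))/2 = -9 + (2*s*(-66 + w))/2 = -9 + s*(-66 + w))
O = -5806/7 (O = (-117 + (-9 - 66*(-80) - 80*137))/7 = (-117 + (-9 + 5280 - 10960))/7 = (-117 - 5689)/7 = (1/7)*(-5806) = -5806/7 ≈ -829.43)
(g + 24269)*(b(173) + O) = (-118320 + 24269)*(-134 - 5806/7) = -94051*(-6744/7) = 634279944/7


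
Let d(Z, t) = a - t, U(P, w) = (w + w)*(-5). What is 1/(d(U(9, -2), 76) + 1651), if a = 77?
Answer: 1/1652 ≈ 0.00060533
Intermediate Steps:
U(P, w) = -10*w (U(P, w) = (2*w)*(-5) = -10*w)
d(Z, t) = 77 - t
1/(d(U(9, -2), 76) + 1651) = 1/((77 - 1*76) + 1651) = 1/((77 - 76) + 1651) = 1/(1 + 1651) = 1/1652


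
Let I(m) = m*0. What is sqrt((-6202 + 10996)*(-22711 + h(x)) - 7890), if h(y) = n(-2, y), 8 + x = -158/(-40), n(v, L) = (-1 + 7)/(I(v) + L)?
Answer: 2*I*sqrt(245005934)/3 ≈ 10435.0*I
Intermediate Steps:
I(m) = 0
n(v, L) = 6/L (n(v, L) = (-1 + 7)/(0 + L) = 6/L)
x = -81/20 (x = -8 - 158/(-40) = -8 - 158*(-1/40) = -8 + 79/20 = -81/20 ≈ -4.0500)
h(y) = 6/y
sqrt((-6202 + 10996)*(-22711 + h(x)) - 7890) = sqrt((-6202 + 10996)*(-22711 + 6/(-81/20)) - 7890) = sqrt(4794*(-22711 + 6*(-20/81)) - 7890) = sqrt(4794*(-22711 - 40/27) - 7890) = sqrt(4794*(-613237/27) - 7890) = sqrt(-979952726/9 - 7890) = sqrt(-980023736/9) = 2*I*sqrt(245005934)/3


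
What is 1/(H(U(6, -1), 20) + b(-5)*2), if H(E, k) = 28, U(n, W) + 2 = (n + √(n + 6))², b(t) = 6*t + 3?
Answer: -1/26 ≈ -0.038462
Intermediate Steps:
b(t) = 3 + 6*t
U(n, W) = -2 + (n + √(6 + n))² (U(n, W) = -2 + (n + √(n + 6))² = -2 + (n + √(6 + n))²)
1/(H(U(6, -1), 20) + b(-5)*2) = 1/(28 + (3 + 6*(-5))*2) = 1/(28 + (3 - 30)*2) = 1/(28 - 27*2) = 1/(28 - 54) = 1/(-26) = -1/26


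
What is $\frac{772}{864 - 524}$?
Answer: $\frac{193}{85} \approx 2.2706$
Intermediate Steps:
$\frac{772}{864 - 524} = \frac{772}{340} = 772 \cdot \frac{1}{340} = \frac{193}{85}$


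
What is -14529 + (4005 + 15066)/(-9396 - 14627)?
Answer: -349049238/24023 ≈ -14530.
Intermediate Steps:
-14529 + (4005 + 15066)/(-9396 - 14627) = -14529 + 19071/(-24023) = -14529 + 19071*(-1/24023) = -14529 - 19071/24023 = -349049238/24023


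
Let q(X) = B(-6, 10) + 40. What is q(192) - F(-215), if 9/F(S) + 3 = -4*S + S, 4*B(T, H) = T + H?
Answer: 8771/214 ≈ 40.986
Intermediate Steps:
B(T, H) = H/4 + T/4 (B(T, H) = (T + H)/4 = (H + T)/4 = H/4 + T/4)
q(X) = 41 (q(X) = ((1/4)*10 + (1/4)*(-6)) + 40 = (5/2 - 3/2) + 40 = 1 + 40 = 41)
F(S) = 9/(-3 - 3*S) (F(S) = 9/(-3 + (-4*S + S)) = 9/(-3 - 3*S))
q(192) - F(-215) = 41 - (-3)/(1 - 215) = 41 - (-3)/(-214) = 41 - (-3)*(-1)/214 = 41 - 1*3/214 = 41 - 3/214 = 8771/214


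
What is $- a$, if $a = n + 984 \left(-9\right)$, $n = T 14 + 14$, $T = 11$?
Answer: $8688$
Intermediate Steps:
$n = 168$ ($n = 11 \cdot 14 + 14 = 154 + 14 = 168$)
$a = -8688$ ($a = 168 + 984 \left(-9\right) = 168 - 8856 = -8688$)
$- a = \left(-1\right) \left(-8688\right) = 8688$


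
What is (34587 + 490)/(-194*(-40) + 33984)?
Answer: 35077/41744 ≈ 0.84029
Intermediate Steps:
(34587 + 490)/(-194*(-40) + 33984) = 35077/(7760 + 33984) = 35077/41744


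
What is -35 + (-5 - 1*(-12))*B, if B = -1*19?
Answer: -168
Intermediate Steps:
B = -19
-35 + (-5 - 1*(-12))*B = -35 + (-5 - 1*(-12))*(-19) = -35 + (-5 + 12)*(-19) = -35 + 7*(-19) = -35 - 133 = -168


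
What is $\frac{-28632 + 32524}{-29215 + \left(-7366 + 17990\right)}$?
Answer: $- \frac{3892}{18591} \approx -0.20935$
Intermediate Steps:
$\frac{-28632 + 32524}{-29215 + \left(-7366 + 17990\right)} = \frac{3892}{-29215 + 10624} = \frac{3892}{-18591} = 3892 \left(- \frac{1}{18591}\right) = - \frac{3892}{18591}$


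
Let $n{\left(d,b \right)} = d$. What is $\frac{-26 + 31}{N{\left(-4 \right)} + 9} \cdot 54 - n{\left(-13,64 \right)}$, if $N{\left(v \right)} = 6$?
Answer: $31$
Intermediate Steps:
$\frac{-26 + 31}{N{\left(-4 \right)} + 9} \cdot 54 - n{\left(-13,64 \right)} = \frac{-26 + 31}{6 + 9} \cdot 54 - -13 = \frac{5}{15} \cdot 54 + 13 = 5 \cdot \frac{1}{15} \cdot 54 + 13 = \frac{1}{3} \cdot 54 + 13 = 18 + 13 = 31$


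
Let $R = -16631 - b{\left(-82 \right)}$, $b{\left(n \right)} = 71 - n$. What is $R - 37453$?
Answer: $-54237$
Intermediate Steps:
$R = -16784$ ($R = -16631 - \left(71 - -82\right) = -16631 - \left(71 + 82\right) = -16631 - 153 = -16784$)
$R - 37453 = -16784 - 37453 = -54237$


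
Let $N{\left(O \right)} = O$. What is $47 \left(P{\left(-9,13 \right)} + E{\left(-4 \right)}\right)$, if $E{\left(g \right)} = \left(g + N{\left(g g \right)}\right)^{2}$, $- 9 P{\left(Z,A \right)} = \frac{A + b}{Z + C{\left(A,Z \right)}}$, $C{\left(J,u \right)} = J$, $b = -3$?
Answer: $\frac{121589}{18} \approx 6754.9$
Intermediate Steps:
$P{\left(Z,A \right)} = - \frac{-3 + A}{9 \left(A + Z\right)}$ ($P{\left(Z,A \right)} = - \frac{\left(A - 3\right) \frac{1}{Z + A}}{9} = - \frac{\left(-3 + A\right) \frac{1}{A + Z}}{9} = - \frac{\frac{1}{A + Z} \left(-3 + A\right)}{9} = - \frac{-3 + A}{9 \left(A + Z\right)}$)
$E{\left(g \right)} = \left(g + g^{2}\right)^{2}$ ($E{\left(g \right)} = \left(g + g g\right)^{2} = \left(g + g^{2}\right)^{2}$)
$47 \left(P{\left(-9,13 \right)} + E{\left(-4 \right)}\right) = 47 \left(\frac{3 - 13}{9 \left(13 - 9\right)} + \left(-4\right)^{2} \left(1 - 4\right)^{2}\right) = 47 \left(\frac{3 - 13}{9 \cdot 4} + 16 \left(-3\right)^{2}\right) = 47 \left(\frac{1}{9} \cdot \frac{1}{4} \left(-10\right) + 16 \cdot 9\right) = 47 \left(- \frac{5}{18} + 144\right) = 47 \cdot \frac{2587}{18} = \frac{121589}{18}$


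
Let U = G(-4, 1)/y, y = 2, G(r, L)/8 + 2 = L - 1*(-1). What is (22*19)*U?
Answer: 0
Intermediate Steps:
G(r, L) = -8 + 8*L (G(r, L) = -16 + 8*(L - 1*(-1)) = -16 + 8*(L + 1) = -16 + 8*(1 + L) = -16 + (8 + 8*L) = -8 + 8*L)
U = 0 (U = (-8 + 8*1)/2 = (-8 + 8)*(½) = 0*(½) = 0)
(22*19)*U = (22*19)*0 = 418*0 = 0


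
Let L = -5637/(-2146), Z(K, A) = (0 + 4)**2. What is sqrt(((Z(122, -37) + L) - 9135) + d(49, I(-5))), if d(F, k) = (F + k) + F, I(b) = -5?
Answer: I*sqrt(41555485214)/2146 ≈ 94.991*I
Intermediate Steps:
Z(K, A) = 16 (Z(K, A) = 4**2 = 16)
L = 5637/2146 (L = -5637*(-1/2146) = 5637/2146 ≈ 2.6267)
d(F, k) = k + 2*F
sqrt(((Z(122, -37) + L) - 9135) + d(49, I(-5))) = sqrt(((16 + 5637/2146) - 9135) + (-5 + 2*49)) = sqrt((39973/2146 - 9135) + (-5 + 98)) = sqrt(-19563737/2146 + 93) = sqrt(-19364159/2146) = I*sqrt(41555485214)/2146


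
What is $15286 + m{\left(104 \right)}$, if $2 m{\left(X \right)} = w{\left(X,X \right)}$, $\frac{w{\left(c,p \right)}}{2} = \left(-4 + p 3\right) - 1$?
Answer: $15593$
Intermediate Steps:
$w{\left(c,p \right)} = -10 + 6 p$ ($w{\left(c,p \right)} = 2 \left(\left(-4 + p 3\right) - 1\right) = 2 \left(\left(-4 + 3 p\right) - 1\right) = 2 \left(-5 + 3 p\right) = -10 + 6 p$)
$m{\left(X \right)} = -5 + 3 X$ ($m{\left(X \right)} = \frac{-10 + 6 X}{2} = -5 + 3 X$)
$15286 + m{\left(104 \right)} = 15286 + \left(-5 + 3 \cdot 104\right) = 15286 + \left(-5 + 312\right) = 15286 + 307 = 15593$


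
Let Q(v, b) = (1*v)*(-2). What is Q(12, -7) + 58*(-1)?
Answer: -82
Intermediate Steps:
Q(v, b) = -2*v (Q(v, b) = v*(-2) = -2*v)
Q(12, -7) + 58*(-1) = -2*12 + 58*(-1) = -24 - 58 = -82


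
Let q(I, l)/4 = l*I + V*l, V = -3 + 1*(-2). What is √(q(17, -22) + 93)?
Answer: 3*I*√107 ≈ 31.032*I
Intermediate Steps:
V = -5 (V = -3 - 2 = -5)
q(I, l) = -20*l + 4*I*l (q(I, l) = 4*(l*I - 5*l) = 4*(I*l - 5*l) = 4*(-5*l + I*l) = -20*l + 4*I*l)
√(q(17, -22) + 93) = √(4*(-22)*(-5 + 17) + 93) = √(4*(-22)*12 + 93) = √(-1056 + 93) = √(-963) = 3*I*√107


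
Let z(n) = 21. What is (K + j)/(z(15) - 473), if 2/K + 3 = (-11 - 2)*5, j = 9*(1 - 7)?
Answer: 1837/15368 ≈ 0.11953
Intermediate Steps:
j = -54 (j = 9*(-6) = -54)
K = -1/34 (K = 2/(-3 + (-11 - 2)*5) = 2/(-3 - 13*5) = 2/(-3 - 65) = 2/(-68) = 2*(-1/68) = -1/34 ≈ -0.029412)
(K + j)/(z(15) - 473) = (-1/34 - 54)/(21 - 473) = -1837/34/(-452) = -1837/34*(-1/452) = 1837/15368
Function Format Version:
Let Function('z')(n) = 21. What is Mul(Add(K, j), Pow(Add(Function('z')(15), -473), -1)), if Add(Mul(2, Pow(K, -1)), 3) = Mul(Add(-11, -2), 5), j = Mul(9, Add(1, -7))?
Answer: Rational(1837, 15368) ≈ 0.11953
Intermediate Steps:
j = -54 (j = Mul(9, -6) = -54)
K = Rational(-1, 34) (K = Mul(2, Pow(Add(-3, Mul(Add(-11, -2), 5)), -1)) = Mul(2, Pow(Add(-3, Mul(-13, 5)), -1)) = Mul(2, Pow(Add(-3, -65), -1)) = Mul(2, Pow(-68, -1)) = Mul(2, Rational(-1, 68)) = Rational(-1, 34) ≈ -0.029412)
Mul(Add(K, j), Pow(Add(Function('z')(15), -473), -1)) = Mul(Add(Rational(-1, 34), -54), Pow(Add(21, -473), -1)) = Mul(Rational(-1837, 34), Pow(-452, -1)) = Mul(Rational(-1837, 34), Rational(-1, 452)) = Rational(1837, 15368)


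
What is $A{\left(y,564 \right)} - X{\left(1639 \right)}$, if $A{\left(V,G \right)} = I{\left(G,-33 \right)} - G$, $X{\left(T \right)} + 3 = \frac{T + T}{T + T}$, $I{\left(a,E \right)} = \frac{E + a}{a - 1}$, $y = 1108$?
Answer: $- \frac{315875}{563} \approx -561.06$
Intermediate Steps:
$I{\left(a,E \right)} = \frac{E + a}{-1 + a}$
$X{\left(T \right)} = -2$ ($X{\left(T \right)} = -3 + \frac{T + T}{T + T} = -3 + \frac{2 T}{2 T} = -3 + 2 T \frac{1}{2 T} = -3 + 1 = -2$)
$A{\left(V,G \right)} = - G + \frac{-33 + G}{-1 + G}$ ($A{\left(V,G \right)} = \frac{-33 + G}{-1 + G} - G = - G + \frac{-33 + G}{-1 + G}$)
$A{\left(y,564 \right)} - X{\left(1639 \right)} = \frac{-33 + 564 - 564 \left(-1 + 564\right)}{-1 + 564} - -2 = \frac{-33 + 564 - 564 \cdot 563}{563} + 2 = \frac{-33 + 564 - 317532}{563} + 2 = \frac{1}{563} \left(-317001\right) + 2 = - \frac{317001}{563} + 2 = - \frac{315875}{563}$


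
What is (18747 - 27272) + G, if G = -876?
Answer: -9401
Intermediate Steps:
(18747 - 27272) + G = (18747 - 27272) - 876 = -8525 - 876 = -9401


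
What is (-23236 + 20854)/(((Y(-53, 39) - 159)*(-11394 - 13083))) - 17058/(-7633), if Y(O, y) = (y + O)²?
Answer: 5155580816/2304272939 ≈ 2.2374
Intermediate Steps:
Y(O, y) = (O + y)²
(-23236 + 20854)/(((Y(-53, 39) - 159)*(-11394 - 13083))) - 17058/(-7633) = (-23236 + 20854)/((((-53 + 39)² - 159)*(-11394 - 13083))) - 17058/(-7633) = -2382*(-1/(24477*((-14)² - 159))) - 17058*(-1/7633) = -2382*(-1/(24477*(196 - 159))) + 17058/7633 = -2382/(37*(-24477)) + 17058/7633 = -2382/(-905649) + 17058/7633 = -2382*(-1/905649) + 17058/7633 = 794/301883 + 17058/7633 = 5155580816/2304272939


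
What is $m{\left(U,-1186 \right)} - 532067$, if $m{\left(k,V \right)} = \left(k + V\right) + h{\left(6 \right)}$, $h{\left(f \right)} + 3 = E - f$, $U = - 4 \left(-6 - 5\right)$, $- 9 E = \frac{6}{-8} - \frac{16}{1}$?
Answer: $- \frac{19195781}{36} \approx -5.3322 \cdot 10^{5}$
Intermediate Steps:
$E = \frac{67}{36}$ ($E = - \frac{\frac{6}{-8} - \frac{16}{1}}{9} = - \frac{6 \left(- \frac{1}{8}\right) - 16}{9} = - \frac{- \frac{3}{4} - 16}{9} = \left(- \frac{1}{9}\right) \left(- \frac{67}{4}\right) = \frac{67}{36} \approx 1.8611$)
$U = 44$ ($U = \left(-4\right) \left(-11\right) = 44$)
$h{\left(f \right)} = - \frac{41}{36} - f$ ($h{\left(f \right)} = -3 - \left(- \frac{67}{36} + f\right) = - \frac{41}{36} - f$)
$m{\left(k,V \right)} = - \frac{257}{36} + V + k$ ($m{\left(k,V \right)} = \left(k + V\right) - \frac{257}{36} = \left(V + k\right) - \frac{257}{36} = - \frac{257}{36} + V + k$)
$m{\left(U,-1186 \right)} - 532067 = \left(- \frac{257}{36} - 1186 + 44\right) - 532067 = - \frac{41369}{36} - 532067 = - \frac{19195781}{36}$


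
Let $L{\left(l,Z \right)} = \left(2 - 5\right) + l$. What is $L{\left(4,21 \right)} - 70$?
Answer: $-69$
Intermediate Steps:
$L{\left(l,Z \right)} = -3 + l$
$L{\left(4,21 \right)} - 70 = \left(-3 + 4\right) - 70 = 1 - 70 = -69$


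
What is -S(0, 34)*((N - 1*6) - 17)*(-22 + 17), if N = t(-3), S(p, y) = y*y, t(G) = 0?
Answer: -132940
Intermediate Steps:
S(p, y) = y**2
N = 0
-S(0, 34)*((N - 1*6) - 17)*(-22 + 17) = -34**2*((0 - 1*6) - 17)*(-22 + 17) = -1156*((0 - 6) - 17)*(-5) = -1156*(-6 - 17)*(-5) = -1156*(-23*(-5)) = -1156*115 = -1*132940 = -132940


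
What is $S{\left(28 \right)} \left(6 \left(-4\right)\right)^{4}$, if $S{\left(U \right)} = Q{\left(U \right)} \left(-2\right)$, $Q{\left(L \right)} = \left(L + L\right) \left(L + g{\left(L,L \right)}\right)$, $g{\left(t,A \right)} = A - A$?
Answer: $-1040449536$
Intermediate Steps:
$g{\left(t,A \right)} = 0$
$Q{\left(L \right)} = 2 L^{2}$ ($Q{\left(L \right)} = \left(L + L\right) \left(L + 0\right) = 2 L L = 2 L^{2}$)
$S{\left(U \right)} = - 4 U^{2}$ ($S{\left(U \right)} = 2 U^{2} \left(-2\right) = - 4 U^{2}$)
$S{\left(28 \right)} \left(6 \left(-4\right)\right)^{4} = - 4 \cdot 28^{2} \left(6 \left(-4\right)\right)^{4} = \left(-4\right) 784 \left(-24\right)^{4} = \left(-3136\right) 331776 = -1040449536$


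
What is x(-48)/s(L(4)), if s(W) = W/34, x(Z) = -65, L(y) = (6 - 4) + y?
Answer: -1105/3 ≈ -368.33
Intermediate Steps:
L(y) = 2 + y
s(W) = W/34 (s(W) = W*(1/34) = W/34)
x(-48)/s(L(4)) = -65*34/(2 + 4) = -65/((1/34)*6) = -65/3/17 = -65*17/3 = -1105/3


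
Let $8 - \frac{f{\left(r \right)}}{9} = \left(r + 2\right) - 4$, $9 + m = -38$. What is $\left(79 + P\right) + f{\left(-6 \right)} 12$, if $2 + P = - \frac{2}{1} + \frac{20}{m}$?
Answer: $\frac{84721}{47} \approx 1802.6$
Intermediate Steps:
$m = -47$ ($m = -9 - 38 = -47$)
$f{\left(r \right)} = 90 - 9 r$ ($f{\left(r \right)} = 72 - 9 \left(\left(r + 2\right) - 4\right) = 72 - 9 \left(\left(2 + r\right) - 4\right) = 72 - 9 \left(-2 + r\right) = 72 - \left(-18 + 9 r\right) = 90 - 9 r$)
$P = - \frac{208}{47}$ ($P = -2 + \left(- \frac{2}{1} + \frac{20}{-47}\right) = -2 + \left(\left(-2\right) 1 + 20 \left(- \frac{1}{47}\right)\right) = -2 - \frac{114}{47} = - \frac{208}{47} \approx -4.4255$)
$\left(79 + P\right) + f{\left(-6 \right)} 12 = \left(79 - \frac{208}{47}\right) + \left(90 - -54\right) 12 = \frac{3505}{47} + \left(90 + 54\right) 12 = \frac{3505}{47} + 144 \cdot 12 = \frac{3505}{47} + 1728 = \frac{84721}{47}$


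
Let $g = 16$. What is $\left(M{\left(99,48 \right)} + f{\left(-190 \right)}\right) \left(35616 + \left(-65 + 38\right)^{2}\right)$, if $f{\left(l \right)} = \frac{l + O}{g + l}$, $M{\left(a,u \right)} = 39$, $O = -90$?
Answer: $\frac{42802295}{29} \approx 1.4759 \cdot 10^{6}$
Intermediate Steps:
$f{\left(l \right)} = \frac{-90 + l}{16 + l}$ ($f{\left(l \right)} = \frac{l - 90}{16 + l} = \frac{-90 + l}{16 + l}$)
$\left(M{\left(99,48 \right)} + f{\left(-190 \right)}\right) \left(35616 + \left(-65 + 38\right)^{2}\right) = \left(39 + \frac{-90 - 190}{16 - 190}\right) \left(35616 + \left(-65 + 38\right)^{2}\right) = \left(39 + \frac{1}{-174} \left(-280\right)\right) \left(35616 + \left(-27\right)^{2}\right) = \left(39 - - \frac{140}{87}\right) \left(35616 + 729\right) = \left(39 + \frac{140}{87}\right) 36345 = \frac{3533}{87} \cdot 36345 = \frac{42802295}{29}$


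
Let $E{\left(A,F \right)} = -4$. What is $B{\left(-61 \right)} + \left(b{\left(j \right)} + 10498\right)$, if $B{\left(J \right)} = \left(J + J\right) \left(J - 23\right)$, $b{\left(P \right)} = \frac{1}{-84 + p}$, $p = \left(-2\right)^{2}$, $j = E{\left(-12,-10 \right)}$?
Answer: $\frac{1659679}{80} \approx 20746.0$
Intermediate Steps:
$j = -4$
$p = 4$
$b{\left(P \right)} = - \frac{1}{80}$ ($b{\left(P \right)} = \frac{1}{-84 + 4} = \frac{1}{-80} = - \frac{1}{80}$)
$B{\left(J \right)} = 2 J \left(-23 + J\right)$
$B{\left(-61 \right)} + \left(b{\left(j \right)} + 10498\right) = 2 \left(-61\right) \left(-23 - 61\right) + \left(- \frac{1}{80} + 10498\right) = 2 \left(-61\right) \left(-84\right) + \frac{839839}{80} = 10248 + \frac{839839}{80} = \frac{1659679}{80}$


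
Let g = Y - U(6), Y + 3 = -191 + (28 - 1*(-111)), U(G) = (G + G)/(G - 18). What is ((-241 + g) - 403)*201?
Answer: -140298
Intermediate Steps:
U(G) = 2*G/(-18 + G) (U(G) = (2*G)/(-18 + G) = 2*G/(-18 + G))
Y = -55 (Y = -3 + (-191 + (28 - 1*(-111))) = -3 + (-191 + (28 + 111)) = -3 + (-191 + 139) = -3 - 52 = -55)
g = -54 (g = -55 - 2*6/(-18 + 6) = -55 - 2*6/(-12) = -55 - 2*6*(-1)/12 = -55 - 1*(-1) = -55 + 1 = -54)
((-241 + g) - 403)*201 = ((-241 - 54) - 403)*201 = (-295 - 403)*201 = -698*201 = -140298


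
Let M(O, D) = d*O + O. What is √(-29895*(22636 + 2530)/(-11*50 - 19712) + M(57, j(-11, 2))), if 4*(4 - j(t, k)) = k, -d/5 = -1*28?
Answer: 4*√32193477943/3377 ≈ 212.53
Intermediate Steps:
d = 140 (d = -(-5)*28 = -5*(-28) = 140)
j(t, k) = 4 - k/4
M(O, D) = 141*O (M(O, D) = 140*O + O = 141*O)
√(-29895*(22636 + 2530)/(-11*50 - 19712) + M(57, j(-11, 2))) = √(-29895*(22636 + 2530)/(-11*50 - 19712) + 141*57) = √(-29895*25166/(-550 - 19712) + 8037) = √(-29895/((-20262*1/25166)) + 8037) = √(-29895/(-10131/12583) + 8037) = √(-29895*(-12583/10131) + 8037) = √(125389595/3377 + 8037) = √(152530544/3377) = 4*√32193477943/3377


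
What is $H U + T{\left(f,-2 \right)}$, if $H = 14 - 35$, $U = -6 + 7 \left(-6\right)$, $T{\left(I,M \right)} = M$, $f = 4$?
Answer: $1006$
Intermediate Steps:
$U = -48$ ($U = -6 - 42 = -48$)
$H = -21$ ($H = 14 - 35 = -21$)
$H U + T{\left(f,-2 \right)} = \left(-21\right) \left(-48\right) - 2 = 1008 - 2 = 1006$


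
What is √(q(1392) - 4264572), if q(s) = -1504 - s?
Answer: 2*I*√1066867 ≈ 2065.8*I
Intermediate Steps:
√(q(1392) - 4264572) = √((-1504 - 1*1392) - 4264572) = √((-1504 - 1392) - 4264572) = √(-2896 - 4264572) = √(-4267468) = 2*I*√1066867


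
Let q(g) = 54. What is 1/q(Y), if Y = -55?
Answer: 1/54 ≈ 0.018519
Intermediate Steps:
1/q(Y) = 1/54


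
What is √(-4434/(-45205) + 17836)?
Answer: √36447924196870/45205 ≈ 133.55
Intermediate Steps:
√(-4434/(-45205) + 17836) = √(-4434*(-1/45205) + 17836) = √(4434/45205 + 17836) = √(806280814/45205) = √36447924196870/45205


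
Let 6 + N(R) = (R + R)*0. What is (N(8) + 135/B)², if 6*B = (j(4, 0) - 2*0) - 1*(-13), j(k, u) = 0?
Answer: 535824/169 ≈ 3170.6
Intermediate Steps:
N(R) = -6 (N(R) = -6 + (R + R)*0 = -6 + (2*R)*0 = -6 + 0 = -6)
B = 13/6 (B = ((0 - 2*0) - 1*(-13))/6 = ((0 + 0) + 13)/6 = (0 + 13)/6 = (⅙)*13 = 13/6 ≈ 2.1667)
(N(8) + 135/B)² = (-6 + 135/(13/6))² = (-6 + 135*(6/13))² = (-6 + 810/13)² = (732/13)² = 535824/169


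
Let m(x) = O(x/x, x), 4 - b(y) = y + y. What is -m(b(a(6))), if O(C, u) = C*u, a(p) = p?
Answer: 8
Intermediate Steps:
b(y) = 4 - 2*y (b(y) = 4 - (y + y) = 4 - 2*y)
m(x) = x (m(x) = (x/x)*x = 1*x = x)
-m(b(a(6))) = -(4 - 2*6) = -(4 - 12) = -1*(-8) = 8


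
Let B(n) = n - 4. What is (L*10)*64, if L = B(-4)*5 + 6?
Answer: -21760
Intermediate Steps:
B(n) = -4 + n
L = -34 (L = (-4 - 4)*5 + 6 = -8*5 + 6 = -40 + 6 = -34)
(L*10)*64 = -34*10*64 = -340*64 = -21760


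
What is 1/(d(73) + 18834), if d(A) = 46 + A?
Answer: 1/18953 ≈ 5.2762e-5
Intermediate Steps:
1/(d(73) + 18834) = 1/((46 + 73) + 18834) = 1/(119 + 18834) = 1/18953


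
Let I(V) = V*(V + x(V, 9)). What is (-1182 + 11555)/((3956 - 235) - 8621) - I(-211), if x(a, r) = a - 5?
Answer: -441485673/4900 ≈ -90099.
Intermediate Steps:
x(a, r) = -5 + a
I(V) = V*(-5 + 2*V) (I(V) = V*(V + (-5 + V)) = V*(-5 + 2*V))
(-1182 + 11555)/((3956 - 235) - 8621) - I(-211) = (-1182 + 11555)/((3956 - 235) - 8621) - (-211)*(-5 + 2*(-211)) = 10373/(3721 - 8621) - (-211)*(-5 - 422) = 10373/(-4900) - (-211)*(-427) = 10373*(-1/4900) - 1*90097 = -10373/4900 - 90097 = -441485673/4900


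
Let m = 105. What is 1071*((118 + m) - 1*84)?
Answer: 148869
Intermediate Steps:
1071*((118 + m) - 1*84) = 1071*((118 + 105) - 1*84) = 1071*(223 - 84) = 1071*139 = 148869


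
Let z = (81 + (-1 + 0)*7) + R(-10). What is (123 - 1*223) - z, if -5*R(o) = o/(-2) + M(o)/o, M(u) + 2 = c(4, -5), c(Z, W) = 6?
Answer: -4327/25 ≈ -173.08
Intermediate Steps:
M(u) = 4 (M(u) = -2 + 6 = 4)
R(o) = -4/(5*o) + o/10 (R(o) = -(o/(-2) + 4/o)/5 = -(o*(-½) + 4/o)/5 = -(-o/2 + 4/o)/5 = -(4/o - o/2)/5 = -4/(5*o) + o/10)
z = 1827/25 (z = (81 + (-1 + 0)*7) + (⅒)*(-8 + (-10)²)/(-10) = (81 - 1*7) + (⅒)*(-⅒)*(-8 + 100) = (81 - 7) + (⅒)*(-⅒)*92 = 74 - 23/25 = 1827/25 ≈ 73.080)
(123 - 1*223) - z = (123 - 1*223) - 1*1827/25 = (123 - 223) - 1827/25 = -100 - 1827/25 = -4327/25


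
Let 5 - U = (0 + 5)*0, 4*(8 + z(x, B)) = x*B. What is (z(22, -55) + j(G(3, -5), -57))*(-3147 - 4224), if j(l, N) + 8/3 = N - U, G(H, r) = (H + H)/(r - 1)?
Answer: 5530707/2 ≈ 2.7654e+6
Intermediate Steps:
z(x, B) = -8 + B*x/4 (z(x, B) = -8 + (x*B)/4 = -8 + (B*x)/4 = -8 + B*x/4)
G(H, r) = 2*H/(-1 + r) (G(H, r) = (2*H)/(-1 + r) = 2*H/(-1 + r))
U = 5 (U = 5 - (0 + 5)*0 = 5 - 5*0 = 5 - 1*0 = 5 + 0 = 5)
j(l, N) = -23/3 + N (j(l, N) = -8/3 + (N - 1*5) = -8/3 + (N - 5) = -8/3 + (-5 + N) = -23/3 + N)
(z(22, -55) + j(G(3, -5), -57))*(-3147 - 4224) = ((-8 + (¼)*(-55)*22) + (-23/3 - 57))*(-3147 - 4224) = ((-8 - 605/2) - 194/3)*(-7371) = (-621/2 - 194/3)*(-7371) = -2251/6*(-7371) = 5530707/2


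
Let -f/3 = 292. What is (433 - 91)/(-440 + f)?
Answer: -171/658 ≈ -0.25988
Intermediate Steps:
f = -876 (f = -3*292 = -876)
(433 - 91)/(-440 + f) = (433 - 91)/(-440 - 876) = 342/(-1316) = 342*(-1/1316) = -171/658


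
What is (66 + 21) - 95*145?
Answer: -13688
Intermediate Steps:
(66 + 21) - 95*145 = 87 - 13775 = -13688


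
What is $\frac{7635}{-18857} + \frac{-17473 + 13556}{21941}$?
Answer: $- \frac{241382404}{413741437} \approx -0.58341$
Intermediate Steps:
$\frac{7635}{-18857} + \frac{-17473 + 13556}{21941} = 7635 \left(- \frac{1}{18857}\right) - \frac{3917}{21941} = - \frac{7635}{18857} - \frac{3917}{21941} = - \frac{241382404}{413741437}$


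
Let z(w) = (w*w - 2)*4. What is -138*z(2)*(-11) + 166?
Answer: 12310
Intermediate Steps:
z(w) = -8 + 4*w**2 (z(w) = (w**2 - 2)*4 = (-2 + w**2)*4 = -8 + 4*w**2)
-138*z(2)*(-11) + 166 = -138*(-8 + 4*2**2)*(-11) + 166 = -138*(-8 + 4*4)*(-11) + 166 = -138*(-8 + 16)*(-11) + 166 = -1104*(-11) + 166 = -138*(-88) + 166 = 12144 + 166 = 12310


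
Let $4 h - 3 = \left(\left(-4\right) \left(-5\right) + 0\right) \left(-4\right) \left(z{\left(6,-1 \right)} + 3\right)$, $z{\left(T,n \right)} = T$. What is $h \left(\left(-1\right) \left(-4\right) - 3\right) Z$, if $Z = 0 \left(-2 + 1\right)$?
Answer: $0$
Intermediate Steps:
$Z = 0$ ($Z = 0 \left(-1\right) = 0$)
$h = - \frac{717}{4}$ ($h = \frac{3}{4} + \frac{\left(\left(-4\right) \left(-5\right) + 0\right) \left(-4\right) \left(6 + 3\right)}{4} = \frac{3}{4} + \frac{\left(20 + 0\right) \left(-4\right) 9}{4} = \frac{3}{4} + \frac{20 \left(-4\right) 9}{4} = \frac{3}{4} + \frac{\left(-80\right) 9}{4} = \frac{3}{4} + \frac{1}{4} \left(-720\right) = \frac{3}{4} - 180 = - \frac{717}{4} \approx -179.25$)
$h \left(\left(-1\right) \left(-4\right) - 3\right) Z = - \frac{717 \left(\left(-1\right) \left(-4\right) - 3\right)}{4} \cdot 0 = - \frac{717 \left(4 - 3\right)}{4} \cdot 0 = \left(- \frac{717}{4}\right) 1 \cdot 0 = \left(- \frac{717}{4}\right) 0 = 0$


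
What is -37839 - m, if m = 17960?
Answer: -55799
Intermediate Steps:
-37839 - m = -37839 - 1*17960 = -37839 - 17960 = -55799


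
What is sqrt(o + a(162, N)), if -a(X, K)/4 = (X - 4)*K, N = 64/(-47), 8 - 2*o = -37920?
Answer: 2*sqrt(10948133)/47 ≈ 140.80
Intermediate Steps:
o = 18964 (o = 4 - 1/2*(-37920) = 4 + 18960 = 18964)
N = -64/47 (N = 64*(-1/47) = -64/47 ≈ -1.3617)
a(X, K) = -4*K*(-4 + X) (a(X, K) = -4*(X - 4)*K = -4*(-4 + X)*K = -4*K*(-4 + X))
sqrt(o + a(162, N)) = sqrt(18964 + 4*(-64/47)*(4 - 1*162)) = sqrt(18964 + 4*(-64/47)*(4 - 162)) = sqrt(18964 + 4*(-64/47)*(-158)) = sqrt(18964 + 40448/47) = sqrt(931756/47) = 2*sqrt(10948133)/47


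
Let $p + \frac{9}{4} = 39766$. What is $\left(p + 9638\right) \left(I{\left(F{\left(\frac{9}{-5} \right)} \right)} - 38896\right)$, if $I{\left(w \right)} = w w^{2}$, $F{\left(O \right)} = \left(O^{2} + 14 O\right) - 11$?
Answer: $- \frac{57663018111492}{15625} \approx -3.6904 \cdot 10^{9}$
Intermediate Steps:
$F{\left(O \right)} = -11 + O^{2} + 14 O$
$p = \frac{159055}{4}$ ($p = - \frac{9}{4} + 39766 = \frac{159055}{4} \approx 39764.0$)
$I{\left(w \right)} = w^{3}$
$\left(p + 9638\right) \left(I{\left(F{\left(\frac{9}{-5} \right)} \right)} - 38896\right) = \left(\frac{159055}{4} + 9638\right) \left(\left(-11 + \left(\frac{9}{-5}\right)^{2} + 14 \frac{9}{-5}\right)^{3} - 38896\right) = \frac{197607 \left(\left(-11 + \left(9 \left(- \frac{1}{5}\right)\right)^{2} + 14 \cdot 9 \left(- \frac{1}{5}\right)\right)^{3} - 38896\right)}{4} = \frac{197607 \left(\left(-11 + \left(- \frac{9}{5}\right)^{2} + 14 \left(- \frac{9}{5}\right)\right)^{3} - 38896\right)}{4} = \frac{197607 \left(\left(-11 + \frac{81}{25} - \frac{126}{5}\right)^{3} - 38896\right)}{4} = \frac{197607 \left(\left(- \frac{824}{25}\right)^{3} - 38896\right)}{4} = \frac{197607 \left(- \frac{559476224}{15625} - 38896\right)}{4} = \frac{197607}{4} \left(- \frac{1167226224}{15625}\right) = - \frac{57663018111492}{15625}$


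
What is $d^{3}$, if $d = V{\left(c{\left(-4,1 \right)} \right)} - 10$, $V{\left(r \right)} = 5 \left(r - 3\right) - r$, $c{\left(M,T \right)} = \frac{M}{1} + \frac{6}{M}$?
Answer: $-103823$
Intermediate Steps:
$c{\left(M,T \right)} = M + \frac{6}{M}$ ($c{\left(M,T \right)} = M 1 + \frac{6}{M} = M + \frac{6}{M}$)
$V{\left(r \right)} = -15 + 4 r$ ($V{\left(r \right)} = 5 \left(-3 + r\right) - r = \left(-15 + 5 r\right) - r = -15 + 4 r$)
$d = -47$ ($d = \left(-15 + 4 \left(-4 + \frac{6}{-4}\right)\right) - 10 = \left(-15 + 4 \left(-4 + 6 \left(- \frac{1}{4}\right)\right)\right) - 10 = \left(-15 + 4 \left(-4 - \frac{3}{2}\right)\right) - 10 = \left(-15 + 4 \left(- \frac{11}{2}\right)\right) - 10 = \left(-15 - 22\right) - 10 = -37 - 10 = -47$)
$d^{3} = \left(-47\right)^{3} = -103823$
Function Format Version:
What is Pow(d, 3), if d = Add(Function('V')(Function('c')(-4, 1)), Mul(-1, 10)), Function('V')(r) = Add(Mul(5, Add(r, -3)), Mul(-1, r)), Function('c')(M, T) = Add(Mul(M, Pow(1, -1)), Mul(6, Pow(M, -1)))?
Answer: -103823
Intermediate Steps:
Function('c')(M, T) = Add(M, Mul(6, Pow(M, -1))) (Function('c')(M, T) = Add(Mul(M, 1), Mul(6, Pow(M, -1))) = Add(M, Mul(6, Pow(M, -1))))
Function('V')(r) = Add(-15, Mul(4, r)) (Function('V')(r) = Add(Mul(5, Add(-3, r)), Mul(-1, r)) = Add(Add(-15, Mul(5, r)), Mul(-1, r)) = Add(-15, Mul(4, r)))
d = -47 (d = Add(Add(-15, Mul(4, Add(-4, Mul(6, Pow(-4, -1))))), Mul(-1, 10)) = Add(Add(-15, Mul(4, Add(-4, Mul(6, Rational(-1, 4))))), -10) = Add(Add(-15, Mul(4, Add(-4, Rational(-3, 2)))), -10) = Add(Add(-15, Mul(4, Rational(-11, 2))), -10) = Add(Add(-15, -22), -10) = Add(-37, -10) = -47)
Pow(d, 3) = Pow(-47, 3) = -103823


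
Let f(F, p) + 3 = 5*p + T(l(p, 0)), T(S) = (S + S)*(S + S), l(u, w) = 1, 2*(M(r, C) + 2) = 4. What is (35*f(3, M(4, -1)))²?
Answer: 1225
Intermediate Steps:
M(r, C) = 0 (M(r, C) = -2 + (½)*4 = -2 + 2 = 0)
T(S) = 4*S² (T(S) = (2*S)*(2*S) = 4*S²)
f(F, p) = 1 + 5*p (f(F, p) = -3 + (5*p + 4*1²) = -3 + (5*p + 4*1) = -3 + (5*p + 4) = -3 + (4 + 5*p) = 1 + 5*p)
(35*f(3, M(4, -1)))² = (35*(1 + 5*0))² = (35*(1 + 0))² = (35*1)² = 35² = 1225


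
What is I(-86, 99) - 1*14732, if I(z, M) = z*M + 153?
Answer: -23093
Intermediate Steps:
I(z, M) = 153 + M*z (I(z, M) = M*z + 153 = 153 + M*z)
I(-86, 99) - 1*14732 = (153 + 99*(-86)) - 1*14732 = (153 - 8514) - 14732 = -8361 - 14732 = -23093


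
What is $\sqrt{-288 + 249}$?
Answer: $i \sqrt{39} \approx 6.245 i$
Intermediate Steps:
$\sqrt{-288 + 249} = \sqrt{-39} = i \sqrt{39}$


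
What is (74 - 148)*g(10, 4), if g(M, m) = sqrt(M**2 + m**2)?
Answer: -148*sqrt(29) ≈ -797.00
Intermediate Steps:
(74 - 148)*g(10, 4) = (74 - 148)*sqrt(10**2 + 4**2) = -74*sqrt(100 + 16) = -148*sqrt(29)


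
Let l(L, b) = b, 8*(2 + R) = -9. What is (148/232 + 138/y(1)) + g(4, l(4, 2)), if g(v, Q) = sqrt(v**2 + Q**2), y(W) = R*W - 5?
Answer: -61627/3770 + 2*sqrt(5) ≈ -11.875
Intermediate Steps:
R = -25/8 (R = -2 + (1/8)*(-9) = -2 - 9/8 = -25/8 ≈ -3.1250)
y(W) = -5 - 25*W/8 (y(W) = -25*W/8 - 5 = -5 - 25*W/8)
g(v, Q) = sqrt(Q**2 + v**2)
(148/232 + 138/y(1)) + g(4, l(4, 2)) = (148/232 + 138/(-5 - 25/8*1)) + sqrt(2**2 + 4**2) = (148*(1/232) + 138/(-5 - 25/8)) + sqrt(4 + 16) = (37/58 + 138/(-65/8)) + sqrt(20) = (37/58 + 138*(-8/65)) + 2*sqrt(5) = (37/58 - 1104/65) + 2*sqrt(5) = -61627/3770 + 2*sqrt(5)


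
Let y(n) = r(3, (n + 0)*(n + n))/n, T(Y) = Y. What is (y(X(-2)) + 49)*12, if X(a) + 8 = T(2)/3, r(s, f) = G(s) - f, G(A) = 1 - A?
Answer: 8440/11 ≈ 767.27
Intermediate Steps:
r(s, f) = 1 - f - s (r(s, f) = (1 - s) - f = 1 - f - s)
X(a) = -22/3 (X(a) = -8 + 2/3 = -8 + 2*(⅓) = -8 + ⅔ = -22/3)
y(n) = (-2 - 2*n²)/n (y(n) = (1 - (n + 0)*(n + n) - 1*3)/n = (1 - n*2*n - 3)/n = (1 - 2*n² - 3)/n = (-2 - 2*n²)/n)
(y(X(-2)) + 49)*12 = ((-2*(-22/3) - 2/(-22/3)) + 49)*12 = ((44/3 - 2*(-3/22)) + 49)*12 = ((44/3 + 3/11) + 49)*12 = (493/33 + 49)*12 = (2110/33)*12 = 8440/11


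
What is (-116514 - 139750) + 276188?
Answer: 19924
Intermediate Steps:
(-116514 - 139750) + 276188 = -256264 + 276188 = 19924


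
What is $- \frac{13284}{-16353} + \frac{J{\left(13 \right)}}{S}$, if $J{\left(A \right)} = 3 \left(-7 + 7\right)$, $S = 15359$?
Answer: $\frac{1476}{1817} \approx 0.81233$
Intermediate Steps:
$J{\left(A \right)} = 0$ ($J{\left(A \right)} = 3 \cdot 0 = 0$)
$- \frac{13284}{-16353} + \frac{J{\left(13 \right)}}{S} = - \frac{13284}{-16353} + \frac{0}{15359} = \left(-13284\right) \left(- \frac{1}{16353}\right) + 0 \cdot \frac{1}{15359} = \frac{1476}{1817} + 0 = \frac{1476}{1817}$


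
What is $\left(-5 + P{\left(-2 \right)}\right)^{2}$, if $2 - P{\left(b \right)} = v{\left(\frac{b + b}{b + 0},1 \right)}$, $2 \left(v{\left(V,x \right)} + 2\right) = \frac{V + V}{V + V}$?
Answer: $\frac{9}{4} \approx 2.25$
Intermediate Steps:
$v{\left(V,x \right)} = - \frac{3}{2}$ ($v{\left(V,x \right)} = -2 + \frac{\left(V + V\right) \frac{1}{V + V}}{2} = -2 + \frac{2 V \frac{1}{2 V}}{2} = -2 + \frac{1}{2} \cdot 1 = -2 + \frac{1}{2} = - \frac{3}{2}$)
$P{\left(b \right)} = \frac{7}{2}$ ($P{\left(b \right)} = 2 - - \frac{3}{2} = 2 + \frac{3}{2} = \frac{7}{2}$)
$\left(-5 + P{\left(-2 \right)}\right)^{2} = \left(-5 + \frac{7}{2}\right)^{2} = \left(- \frac{3}{2}\right)^{2} = \frac{9}{4}$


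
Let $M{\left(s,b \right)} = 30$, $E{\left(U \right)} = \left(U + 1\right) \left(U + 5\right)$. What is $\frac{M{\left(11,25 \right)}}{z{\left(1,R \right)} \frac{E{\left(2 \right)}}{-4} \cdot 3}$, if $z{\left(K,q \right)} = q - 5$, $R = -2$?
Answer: $\frac{40}{147} \approx 0.27211$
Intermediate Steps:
$E{\left(U \right)} = \left(1 + U\right) \left(5 + U\right)$
$z{\left(K,q \right)} = -5 + q$
$\frac{M{\left(11,25 \right)}}{z{\left(1,R \right)} \frac{E{\left(2 \right)}}{-4} \cdot 3} = \frac{30}{\left(-5 - 2\right) \frac{5 + 2^{2} + 6 \cdot 2}{-4} \cdot 3} = \frac{30}{\left(-7\right) \left(5 + 4 + 12\right) \left(- \frac{1}{4}\right) 3} = \frac{30}{\left(-7\right) 21 \left(- \frac{1}{4}\right) 3} = \frac{30}{\left(-7\right) \left(\left(- \frac{21}{4}\right) 3\right)} = \frac{30}{\left(-7\right) \left(- \frac{63}{4}\right)} = \frac{30}{\frac{441}{4}} = 30 \cdot \frac{4}{441} = \frac{40}{147}$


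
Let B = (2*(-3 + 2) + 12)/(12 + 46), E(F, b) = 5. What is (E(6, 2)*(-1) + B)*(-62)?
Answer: 8680/29 ≈ 299.31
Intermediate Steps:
B = 5/29 (B = (2*(-1) + 12)/58 = (-2 + 12)*(1/58) = 10*(1/58) = 5/29 ≈ 0.17241)
(E(6, 2)*(-1) + B)*(-62) = (5*(-1) + 5/29)*(-62) = (-5 + 5/29)*(-62) = -140/29*(-62) = 8680/29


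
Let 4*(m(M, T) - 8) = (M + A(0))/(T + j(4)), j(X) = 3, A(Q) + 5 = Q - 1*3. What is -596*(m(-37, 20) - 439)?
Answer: 5914853/23 ≈ 2.5717e+5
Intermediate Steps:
A(Q) = -8 + Q (A(Q) = -5 + (Q - 1*3) = -5 + (Q - 3) = -5 + (-3 + Q) = -8 + Q)
m(M, T) = 8 + (-8 + M)/(4*(3 + T)) (m(M, T) = 8 + ((M + (-8 + 0))/(T + 3))/4 = 8 + ((M - 8)/(3 + T))/4 = 8 + ((-8 + M)/(3 + T))/4 = 8 + (-8 + M)/(4*(3 + T)))
-596*(m(-37, 20) - 439) = -596*((88 - 37 + 32*20)/(4*(3 + 20)) - 439) = -596*((¼)*(88 - 37 + 640)/23 - 439) = -596*((¼)*(1/23)*691 - 439) = -596*(691/92 - 439) = -596*(-39697/92) = 5914853/23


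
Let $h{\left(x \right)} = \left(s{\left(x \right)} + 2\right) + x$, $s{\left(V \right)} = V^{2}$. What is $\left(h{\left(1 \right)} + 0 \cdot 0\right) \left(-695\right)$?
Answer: $-2780$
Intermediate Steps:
$h{\left(x \right)} = 2 + x + x^{2}$ ($h{\left(x \right)} = \left(x^{2} + 2\right) + x = \left(2 + x^{2}\right) + x = 2 + x + x^{2}$)
$\left(h{\left(1 \right)} + 0 \cdot 0\right) \left(-695\right) = \left(\left(2 + 1 + 1^{2}\right) + 0 \cdot 0\right) \left(-695\right) = \left(\left(2 + 1 + 1\right) + 0\right) \left(-695\right) = \left(4 + 0\right) \left(-695\right) = 4 \left(-695\right) = -2780$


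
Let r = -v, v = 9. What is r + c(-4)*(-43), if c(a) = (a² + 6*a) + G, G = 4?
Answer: 163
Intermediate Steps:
r = -9 (r = -1*9 = -9)
c(a) = 4 + a² + 6*a (c(a) = (a² + 6*a) + 4 = 4 + a² + 6*a)
r + c(-4)*(-43) = -9 + (4 + (-4)² + 6*(-4))*(-43) = -9 + (4 + 16 - 24)*(-43) = -9 - 4*(-43) = -9 + 172 = 163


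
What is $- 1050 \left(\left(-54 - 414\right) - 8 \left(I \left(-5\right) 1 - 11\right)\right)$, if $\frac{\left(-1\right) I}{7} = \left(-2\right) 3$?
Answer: $-1365000$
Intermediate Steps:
$I = 42$ ($I = - 7 \left(\left(-2\right) 3\right) = \left(-7\right) \left(-6\right) = 42$)
$- 1050 \left(\left(-54 - 414\right) - 8 \left(I \left(-5\right) 1 - 11\right)\right) = - 1050 \left(\left(-54 - 414\right) - 8 \left(42 \left(-5\right) 1 - 11\right)\right) = - 1050 \left(\left(-54 - 414\right) - 8 \left(\left(-210\right) 1 - 11\right)\right) = - 1050 \left(-468 - 8 \left(-210 - 11\right)\right) = - 1050 \left(-468 - -1768\right) = - 1050 \left(-468 + 1768\right) = \left(-1050\right) 1300 = -1365000$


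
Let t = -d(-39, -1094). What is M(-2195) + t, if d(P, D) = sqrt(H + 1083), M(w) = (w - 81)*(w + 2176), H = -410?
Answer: 43244 - sqrt(673) ≈ 43218.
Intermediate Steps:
M(w) = (-81 + w)*(2176 + w)
d(P, D) = sqrt(673) (d(P, D) = sqrt(-410 + 1083) = sqrt(673))
t = -sqrt(673) ≈ -25.942
M(-2195) + t = (-176256 + (-2195)**2 + 2095*(-2195)) - sqrt(673) = (-176256 + 4818025 - 4598525) - sqrt(673) = 43244 - sqrt(673)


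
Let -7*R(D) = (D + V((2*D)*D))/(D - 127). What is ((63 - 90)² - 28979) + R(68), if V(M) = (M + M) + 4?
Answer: -11648682/413 ≈ -28205.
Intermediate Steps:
V(M) = 4 + 2*M (V(M) = 2*M + 4 = 4 + 2*M)
R(D) = -(4 + D + 4*D²)/(7*(-127 + D)) (R(D) = -(D + (4 + 2*((2*D)*D)))/(7*(D - 127)) = -(D + (4 + 2*(2*D²)))/(7*(-127 + D)) = -(D + (4 + 4*D²))/(7*(-127 + D)) = -(4 + D + 4*D²)/(7*(-127 + D)))
((63 - 90)² - 28979) + R(68) = ((63 - 90)² - 28979) + (-4 - 1*68 - 4*68²)/(7*(-127 + 68)) = ((-27)² - 28979) + (⅐)*(-4 - 68 - 4*4624)/(-59) = (729 - 28979) + (⅐)*(-1/59)*(-4 - 68 - 18496) = -28250 + (⅐)*(-1/59)*(-18568) = -28250 + 18568/413 = -11648682/413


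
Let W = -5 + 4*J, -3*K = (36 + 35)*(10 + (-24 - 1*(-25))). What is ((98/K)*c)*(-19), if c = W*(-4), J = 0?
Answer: 111720/781 ≈ 143.05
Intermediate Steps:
K = -781/3 (K = -(36 + 35)*(10 + (-24 - 1*(-25)))/3 = -71*(10 + (-24 + 25))/3 = -71*(10 + 1)/3 = -71*11/3 = -⅓*781 = -781/3 ≈ -260.33)
W = -5 (W = -5 + 4*0 = -5 + 0 = -5)
c = 20 (c = -5*(-4) = 20)
((98/K)*c)*(-19) = ((98/(-781/3))*20)*(-19) = ((98*(-3/781))*20)*(-19) = -294/781*20*(-19) = -5880/781*(-19) = 111720/781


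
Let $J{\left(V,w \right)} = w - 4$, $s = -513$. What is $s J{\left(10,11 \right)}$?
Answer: $-3591$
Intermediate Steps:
$J{\left(V,w \right)} = -4 + w$
$s J{\left(10,11 \right)} = - 513 \left(-4 + 11\right) = \left(-513\right) 7 = -3591$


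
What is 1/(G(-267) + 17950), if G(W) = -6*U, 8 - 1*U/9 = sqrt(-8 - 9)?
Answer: 8759/153464948 - 27*I*sqrt(17)/153464948 ≈ 5.7075e-5 - 7.254e-7*I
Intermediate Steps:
U = 72 - 9*I*sqrt(17) (U = 72 - 9*sqrt(-8 - 9) = 72 - 9*I*sqrt(17) ≈ 72.0 - 37.108*I)
G(W) = -432 + 54*I*sqrt(17) (G(W) = -6*(72 - 9*I*sqrt(17)) = -432 + 54*I*sqrt(17))
1/(G(-267) + 17950) = 1/((-432 + 54*I*sqrt(17)) + 17950) = 1/(17518 + 54*I*sqrt(17))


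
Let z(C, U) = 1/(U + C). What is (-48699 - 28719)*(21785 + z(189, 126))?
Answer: -59029298152/35 ≈ -1.6866e+9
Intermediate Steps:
z(C, U) = 1/(C + U)
(-48699 - 28719)*(21785 + z(189, 126)) = (-48699 - 28719)*(21785 + 1/(189 + 126)) = -77418*(21785 + 1/315) = -77418*6862276/315 = -59029298152/35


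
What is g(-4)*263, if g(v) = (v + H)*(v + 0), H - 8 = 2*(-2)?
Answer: 0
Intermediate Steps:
H = 4 (H = 8 + 2*(-2) = 8 - 4 = 4)
g(v) = v*(4 + v) (g(v) = (v + 4)*(v + 0) = (4 + v)*v = v*(4 + v))
g(-4)*263 = -4*(4 - 4)*263 = -4*0*263 = 0*263 = 0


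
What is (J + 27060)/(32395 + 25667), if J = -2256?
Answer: 4134/9677 ≈ 0.42720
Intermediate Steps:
(J + 27060)/(32395 + 25667) = (-2256 + 27060)/(32395 + 25667) = 24804/58062 = 24804*(1/58062) = 4134/9677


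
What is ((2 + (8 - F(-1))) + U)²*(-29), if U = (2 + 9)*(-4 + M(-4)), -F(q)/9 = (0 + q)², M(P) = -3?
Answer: -97556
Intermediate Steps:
F(q) = -9*q² (F(q) = -9*(0 + q)² = -9*q²)
U = -77 (U = (2 + 9)*(-4 - 3) = 11*(-7) = -77)
((2 + (8 - F(-1))) + U)²*(-29) = ((2 + (8 - (-9)*(-1)²)) - 77)²*(-29) = ((2 + (8 - (-9))) - 77)²*(-29) = ((2 + (8 - 1*(-9))) - 77)²*(-29) = ((2 + (8 + 9)) - 77)²*(-29) = ((2 + 17) - 77)²*(-29) = (19 - 77)²*(-29) = (-58)²*(-29) = 3364*(-29) = -97556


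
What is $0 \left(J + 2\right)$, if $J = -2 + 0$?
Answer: $0$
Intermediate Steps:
$J = -2$
$0 \left(J + 2\right) = 0 \left(-2 + 2\right) = 0 \cdot 0 = 0$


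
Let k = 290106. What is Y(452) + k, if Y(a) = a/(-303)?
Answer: 87901666/303 ≈ 2.9010e+5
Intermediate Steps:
Y(a) = -a/303 (Y(a) = a*(-1/303) = -a/303)
Y(452) + k = -1/303*452 + 290106 = -452/303 + 290106 = 87901666/303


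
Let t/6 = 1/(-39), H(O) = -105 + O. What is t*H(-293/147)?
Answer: 31456/1911 ≈ 16.460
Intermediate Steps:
t = -2/13 (t = 6/(-39) = 6*(-1/39) = -2/13 ≈ -0.15385)
t*H(-293/147) = -2*(-105 - 293/147)/13 = -2/13*(-15728/147) = 31456/1911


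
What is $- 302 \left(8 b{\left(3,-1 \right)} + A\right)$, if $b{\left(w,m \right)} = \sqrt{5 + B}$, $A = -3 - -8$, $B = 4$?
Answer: $-8758$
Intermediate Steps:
$A = 5$ ($A = -3 + 8 = 5$)
$b{\left(w,m \right)} = 3$ ($b{\left(w,m \right)} = \sqrt{5 + 4} = \sqrt{9} = 3$)
$- 302 \left(8 b{\left(3,-1 \right)} + A\right) = - 302 \left(8 \cdot 3 + 5\right) = - 302 \left(24 + 5\right) = \left(-302\right) 29 = -8758$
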